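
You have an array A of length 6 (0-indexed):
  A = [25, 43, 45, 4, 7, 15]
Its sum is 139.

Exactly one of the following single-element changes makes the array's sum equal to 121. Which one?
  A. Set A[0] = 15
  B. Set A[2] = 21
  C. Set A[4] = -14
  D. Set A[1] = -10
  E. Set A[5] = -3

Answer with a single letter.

Option A: A[0] 25->15, delta=-10, new_sum=139+(-10)=129
Option B: A[2] 45->21, delta=-24, new_sum=139+(-24)=115
Option C: A[4] 7->-14, delta=-21, new_sum=139+(-21)=118
Option D: A[1] 43->-10, delta=-53, new_sum=139+(-53)=86
Option E: A[5] 15->-3, delta=-18, new_sum=139+(-18)=121 <-- matches target

Answer: E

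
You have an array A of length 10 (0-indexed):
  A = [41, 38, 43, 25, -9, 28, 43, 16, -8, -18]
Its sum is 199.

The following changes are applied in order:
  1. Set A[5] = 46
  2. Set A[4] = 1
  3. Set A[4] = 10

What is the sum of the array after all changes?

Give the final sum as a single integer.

Initial sum: 199
Change 1: A[5] 28 -> 46, delta = 18, sum = 217
Change 2: A[4] -9 -> 1, delta = 10, sum = 227
Change 3: A[4] 1 -> 10, delta = 9, sum = 236

Answer: 236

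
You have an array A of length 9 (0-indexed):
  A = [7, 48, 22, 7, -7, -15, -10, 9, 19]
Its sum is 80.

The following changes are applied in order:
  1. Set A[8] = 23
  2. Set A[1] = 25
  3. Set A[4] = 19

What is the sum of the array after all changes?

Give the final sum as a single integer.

Answer: 87

Derivation:
Initial sum: 80
Change 1: A[8] 19 -> 23, delta = 4, sum = 84
Change 2: A[1] 48 -> 25, delta = -23, sum = 61
Change 3: A[4] -7 -> 19, delta = 26, sum = 87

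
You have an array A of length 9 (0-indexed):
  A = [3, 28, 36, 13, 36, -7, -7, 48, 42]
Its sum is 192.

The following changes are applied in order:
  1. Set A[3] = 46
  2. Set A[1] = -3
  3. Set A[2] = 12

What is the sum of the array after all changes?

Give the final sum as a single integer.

Answer: 170

Derivation:
Initial sum: 192
Change 1: A[3] 13 -> 46, delta = 33, sum = 225
Change 2: A[1] 28 -> -3, delta = -31, sum = 194
Change 3: A[2] 36 -> 12, delta = -24, sum = 170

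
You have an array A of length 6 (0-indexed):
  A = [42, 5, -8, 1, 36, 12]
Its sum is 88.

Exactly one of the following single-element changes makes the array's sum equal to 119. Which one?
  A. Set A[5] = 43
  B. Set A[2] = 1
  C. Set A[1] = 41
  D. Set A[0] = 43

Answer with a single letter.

Option A: A[5] 12->43, delta=31, new_sum=88+(31)=119 <-- matches target
Option B: A[2] -8->1, delta=9, new_sum=88+(9)=97
Option C: A[1] 5->41, delta=36, new_sum=88+(36)=124
Option D: A[0] 42->43, delta=1, new_sum=88+(1)=89

Answer: A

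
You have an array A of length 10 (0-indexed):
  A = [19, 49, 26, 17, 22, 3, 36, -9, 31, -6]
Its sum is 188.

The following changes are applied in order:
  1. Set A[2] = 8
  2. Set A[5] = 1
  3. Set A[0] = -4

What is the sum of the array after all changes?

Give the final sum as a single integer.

Initial sum: 188
Change 1: A[2] 26 -> 8, delta = -18, sum = 170
Change 2: A[5] 3 -> 1, delta = -2, sum = 168
Change 3: A[0] 19 -> -4, delta = -23, sum = 145

Answer: 145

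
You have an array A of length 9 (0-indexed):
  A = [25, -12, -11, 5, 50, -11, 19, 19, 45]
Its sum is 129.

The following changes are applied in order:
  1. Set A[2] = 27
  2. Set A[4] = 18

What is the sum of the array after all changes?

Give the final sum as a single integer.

Initial sum: 129
Change 1: A[2] -11 -> 27, delta = 38, sum = 167
Change 2: A[4] 50 -> 18, delta = -32, sum = 135

Answer: 135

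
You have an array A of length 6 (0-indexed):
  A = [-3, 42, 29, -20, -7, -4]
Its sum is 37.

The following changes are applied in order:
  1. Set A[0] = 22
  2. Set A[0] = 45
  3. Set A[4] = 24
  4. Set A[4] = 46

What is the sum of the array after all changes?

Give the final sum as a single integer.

Initial sum: 37
Change 1: A[0] -3 -> 22, delta = 25, sum = 62
Change 2: A[0] 22 -> 45, delta = 23, sum = 85
Change 3: A[4] -7 -> 24, delta = 31, sum = 116
Change 4: A[4] 24 -> 46, delta = 22, sum = 138

Answer: 138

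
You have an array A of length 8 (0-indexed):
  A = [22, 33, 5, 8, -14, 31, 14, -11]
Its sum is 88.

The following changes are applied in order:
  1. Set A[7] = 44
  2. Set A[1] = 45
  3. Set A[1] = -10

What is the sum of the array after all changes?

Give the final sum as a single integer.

Answer: 100

Derivation:
Initial sum: 88
Change 1: A[7] -11 -> 44, delta = 55, sum = 143
Change 2: A[1] 33 -> 45, delta = 12, sum = 155
Change 3: A[1] 45 -> -10, delta = -55, sum = 100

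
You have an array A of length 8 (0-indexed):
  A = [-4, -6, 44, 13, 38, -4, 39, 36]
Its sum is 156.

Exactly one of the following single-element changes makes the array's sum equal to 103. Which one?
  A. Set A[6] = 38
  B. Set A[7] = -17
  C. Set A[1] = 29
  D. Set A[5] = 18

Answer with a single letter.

Answer: B

Derivation:
Option A: A[6] 39->38, delta=-1, new_sum=156+(-1)=155
Option B: A[7] 36->-17, delta=-53, new_sum=156+(-53)=103 <-- matches target
Option C: A[1] -6->29, delta=35, new_sum=156+(35)=191
Option D: A[5] -4->18, delta=22, new_sum=156+(22)=178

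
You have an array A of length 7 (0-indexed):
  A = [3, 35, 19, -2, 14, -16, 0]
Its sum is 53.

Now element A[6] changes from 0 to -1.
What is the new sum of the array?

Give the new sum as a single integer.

Answer: 52

Derivation:
Old value at index 6: 0
New value at index 6: -1
Delta = -1 - 0 = -1
New sum = old_sum + delta = 53 + (-1) = 52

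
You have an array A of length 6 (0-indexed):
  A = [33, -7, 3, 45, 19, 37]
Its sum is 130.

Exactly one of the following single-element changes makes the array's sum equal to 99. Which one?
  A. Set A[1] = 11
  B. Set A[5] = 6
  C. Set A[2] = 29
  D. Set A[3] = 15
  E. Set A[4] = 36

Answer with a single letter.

Answer: B

Derivation:
Option A: A[1] -7->11, delta=18, new_sum=130+(18)=148
Option B: A[5] 37->6, delta=-31, new_sum=130+(-31)=99 <-- matches target
Option C: A[2] 3->29, delta=26, new_sum=130+(26)=156
Option D: A[3] 45->15, delta=-30, new_sum=130+(-30)=100
Option E: A[4] 19->36, delta=17, new_sum=130+(17)=147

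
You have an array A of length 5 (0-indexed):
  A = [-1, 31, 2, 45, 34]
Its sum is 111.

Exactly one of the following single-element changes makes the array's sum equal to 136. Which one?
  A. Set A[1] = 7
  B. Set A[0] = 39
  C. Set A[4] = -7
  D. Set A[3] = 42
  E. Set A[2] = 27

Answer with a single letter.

Answer: E

Derivation:
Option A: A[1] 31->7, delta=-24, new_sum=111+(-24)=87
Option B: A[0] -1->39, delta=40, new_sum=111+(40)=151
Option C: A[4] 34->-7, delta=-41, new_sum=111+(-41)=70
Option D: A[3] 45->42, delta=-3, new_sum=111+(-3)=108
Option E: A[2] 2->27, delta=25, new_sum=111+(25)=136 <-- matches target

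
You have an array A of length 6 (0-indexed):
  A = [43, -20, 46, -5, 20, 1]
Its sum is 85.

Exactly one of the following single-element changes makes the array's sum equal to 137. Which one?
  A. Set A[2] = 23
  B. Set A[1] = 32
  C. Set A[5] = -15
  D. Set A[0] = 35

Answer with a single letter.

Option A: A[2] 46->23, delta=-23, new_sum=85+(-23)=62
Option B: A[1] -20->32, delta=52, new_sum=85+(52)=137 <-- matches target
Option C: A[5] 1->-15, delta=-16, new_sum=85+(-16)=69
Option D: A[0] 43->35, delta=-8, new_sum=85+(-8)=77

Answer: B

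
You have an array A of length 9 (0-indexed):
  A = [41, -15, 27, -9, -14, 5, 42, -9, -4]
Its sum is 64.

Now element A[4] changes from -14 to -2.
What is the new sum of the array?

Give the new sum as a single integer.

Old value at index 4: -14
New value at index 4: -2
Delta = -2 - -14 = 12
New sum = old_sum + delta = 64 + (12) = 76

Answer: 76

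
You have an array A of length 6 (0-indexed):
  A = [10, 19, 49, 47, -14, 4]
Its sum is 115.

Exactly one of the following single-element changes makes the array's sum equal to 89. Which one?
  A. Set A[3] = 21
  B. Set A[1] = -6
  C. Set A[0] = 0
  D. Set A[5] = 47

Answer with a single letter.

Option A: A[3] 47->21, delta=-26, new_sum=115+(-26)=89 <-- matches target
Option B: A[1] 19->-6, delta=-25, new_sum=115+(-25)=90
Option C: A[0] 10->0, delta=-10, new_sum=115+(-10)=105
Option D: A[5] 4->47, delta=43, new_sum=115+(43)=158

Answer: A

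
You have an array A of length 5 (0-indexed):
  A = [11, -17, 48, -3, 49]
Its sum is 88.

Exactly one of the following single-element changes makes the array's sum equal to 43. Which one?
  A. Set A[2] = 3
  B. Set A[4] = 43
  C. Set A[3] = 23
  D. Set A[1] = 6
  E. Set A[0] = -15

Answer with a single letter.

Option A: A[2] 48->3, delta=-45, new_sum=88+(-45)=43 <-- matches target
Option B: A[4] 49->43, delta=-6, new_sum=88+(-6)=82
Option C: A[3] -3->23, delta=26, new_sum=88+(26)=114
Option D: A[1] -17->6, delta=23, new_sum=88+(23)=111
Option E: A[0] 11->-15, delta=-26, new_sum=88+(-26)=62

Answer: A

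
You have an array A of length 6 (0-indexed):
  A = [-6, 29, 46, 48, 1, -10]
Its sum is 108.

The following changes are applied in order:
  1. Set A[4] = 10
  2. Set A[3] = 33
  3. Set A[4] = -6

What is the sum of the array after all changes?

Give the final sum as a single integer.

Answer: 86

Derivation:
Initial sum: 108
Change 1: A[4] 1 -> 10, delta = 9, sum = 117
Change 2: A[3] 48 -> 33, delta = -15, sum = 102
Change 3: A[4] 10 -> -6, delta = -16, sum = 86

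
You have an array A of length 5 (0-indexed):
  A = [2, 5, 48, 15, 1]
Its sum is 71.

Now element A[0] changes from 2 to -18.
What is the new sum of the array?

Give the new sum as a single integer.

Answer: 51

Derivation:
Old value at index 0: 2
New value at index 0: -18
Delta = -18 - 2 = -20
New sum = old_sum + delta = 71 + (-20) = 51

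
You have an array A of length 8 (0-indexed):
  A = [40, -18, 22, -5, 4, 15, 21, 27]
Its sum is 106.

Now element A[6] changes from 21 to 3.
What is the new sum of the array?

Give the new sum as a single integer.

Answer: 88

Derivation:
Old value at index 6: 21
New value at index 6: 3
Delta = 3 - 21 = -18
New sum = old_sum + delta = 106 + (-18) = 88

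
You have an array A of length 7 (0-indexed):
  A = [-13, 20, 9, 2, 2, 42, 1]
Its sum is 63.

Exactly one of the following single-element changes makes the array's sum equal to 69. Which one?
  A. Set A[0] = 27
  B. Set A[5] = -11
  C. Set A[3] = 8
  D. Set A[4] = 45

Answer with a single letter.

Answer: C

Derivation:
Option A: A[0] -13->27, delta=40, new_sum=63+(40)=103
Option B: A[5] 42->-11, delta=-53, new_sum=63+(-53)=10
Option C: A[3] 2->8, delta=6, new_sum=63+(6)=69 <-- matches target
Option D: A[4] 2->45, delta=43, new_sum=63+(43)=106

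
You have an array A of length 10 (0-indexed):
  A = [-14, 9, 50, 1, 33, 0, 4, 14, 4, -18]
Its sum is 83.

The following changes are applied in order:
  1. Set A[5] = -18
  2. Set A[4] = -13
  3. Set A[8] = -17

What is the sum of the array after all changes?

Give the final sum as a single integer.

Initial sum: 83
Change 1: A[5] 0 -> -18, delta = -18, sum = 65
Change 2: A[4] 33 -> -13, delta = -46, sum = 19
Change 3: A[8] 4 -> -17, delta = -21, sum = -2

Answer: -2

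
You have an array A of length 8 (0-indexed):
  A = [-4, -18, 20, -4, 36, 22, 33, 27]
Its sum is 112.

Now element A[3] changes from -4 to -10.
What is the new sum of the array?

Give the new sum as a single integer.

Answer: 106

Derivation:
Old value at index 3: -4
New value at index 3: -10
Delta = -10 - -4 = -6
New sum = old_sum + delta = 112 + (-6) = 106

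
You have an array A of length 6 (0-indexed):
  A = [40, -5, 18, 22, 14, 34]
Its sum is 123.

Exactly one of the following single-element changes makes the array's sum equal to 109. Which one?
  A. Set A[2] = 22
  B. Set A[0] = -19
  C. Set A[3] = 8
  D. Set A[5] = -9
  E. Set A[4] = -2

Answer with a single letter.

Answer: C

Derivation:
Option A: A[2] 18->22, delta=4, new_sum=123+(4)=127
Option B: A[0] 40->-19, delta=-59, new_sum=123+(-59)=64
Option C: A[3] 22->8, delta=-14, new_sum=123+(-14)=109 <-- matches target
Option D: A[5] 34->-9, delta=-43, new_sum=123+(-43)=80
Option E: A[4] 14->-2, delta=-16, new_sum=123+(-16)=107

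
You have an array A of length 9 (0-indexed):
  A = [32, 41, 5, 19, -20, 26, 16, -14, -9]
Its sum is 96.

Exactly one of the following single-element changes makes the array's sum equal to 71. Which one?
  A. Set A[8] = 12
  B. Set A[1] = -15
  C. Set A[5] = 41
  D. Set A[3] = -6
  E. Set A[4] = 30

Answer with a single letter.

Answer: D

Derivation:
Option A: A[8] -9->12, delta=21, new_sum=96+(21)=117
Option B: A[1] 41->-15, delta=-56, new_sum=96+(-56)=40
Option C: A[5] 26->41, delta=15, new_sum=96+(15)=111
Option D: A[3] 19->-6, delta=-25, new_sum=96+(-25)=71 <-- matches target
Option E: A[4] -20->30, delta=50, new_sum=96+(50)=146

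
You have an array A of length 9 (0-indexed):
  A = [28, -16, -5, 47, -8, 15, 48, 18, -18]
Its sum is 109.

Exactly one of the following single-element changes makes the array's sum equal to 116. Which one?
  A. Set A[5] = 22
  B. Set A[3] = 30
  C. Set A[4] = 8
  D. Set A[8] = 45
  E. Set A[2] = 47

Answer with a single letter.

Answer: A

Derivation:
Option A: A[5] 15->22, delta=7, new_sum=109+(7)=116 <-- matches target
Option B: A[3] 47->30, delta=-17, new_sum=109+(-17)=92
Option C: A[4] -8->8, delta=16, new_sum=109+(16)=125
Option D: A[8] -18->45, delta=63, new_sum=109+(63)=172
Option E: A[2] -5->47, delta=52, new_sum=109+(52)=161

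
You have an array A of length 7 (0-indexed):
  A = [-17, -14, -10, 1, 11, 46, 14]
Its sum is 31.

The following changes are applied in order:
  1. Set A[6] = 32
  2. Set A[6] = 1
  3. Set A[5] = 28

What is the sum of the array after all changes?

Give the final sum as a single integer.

Answer: 0

Derivation:
Initial sum: 31
Change 1: A[6] 14 -> 32, delta = 18, sum = 49
Change 2: A[6] 32 -> 1, delta = -31, sum = 18
Change 3: A[5] 46 -> 28, delta = -18, sum = 0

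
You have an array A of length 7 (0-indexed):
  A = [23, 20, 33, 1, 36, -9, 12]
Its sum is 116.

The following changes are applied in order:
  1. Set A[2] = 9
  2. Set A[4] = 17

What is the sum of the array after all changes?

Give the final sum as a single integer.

Initial sum: 116
Change 1: A[2] 33 -> 9, delta = -24, sum = 92
Change 2: A[4] 36 -> 17, delta = -19, sum = 73

Answer: 73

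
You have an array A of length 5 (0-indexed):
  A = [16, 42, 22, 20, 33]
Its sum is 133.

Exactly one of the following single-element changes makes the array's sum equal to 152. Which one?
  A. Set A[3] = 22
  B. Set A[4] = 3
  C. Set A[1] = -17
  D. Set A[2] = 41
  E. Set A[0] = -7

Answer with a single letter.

Option A: A[3] 20->22, delta=2, new_sum=133+(2)=135
Option B: A[4] 33->3, delta=-30, new_sum=133+(-30)=103
Option C: A[1] 42->-17, delta=-59, new_sum=133+(-59)=74
Option D: A[2] 22->41, delta=19, new_sum=133+(19)=152 <-- matches target
Option E: A[0] 16->-7, delta=-23, new_sum=133+(-23)=110

Answer: D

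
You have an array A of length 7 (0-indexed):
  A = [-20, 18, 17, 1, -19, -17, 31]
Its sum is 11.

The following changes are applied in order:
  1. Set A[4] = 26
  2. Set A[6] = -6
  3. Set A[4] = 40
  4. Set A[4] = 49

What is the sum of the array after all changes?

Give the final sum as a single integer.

Answer: 42

Derivation:
Initial sum: 11
Change 1: A[4] -19 -> 26, delta = 45, sum = 56
Change 2: A[6] 31 -> -6, delta = -37, sum = 19
Change 3: A[4] 26 -> 40, delta = 14, sum = 33
Change 4: A[4] 40 -> 49, delta = 9, sum = 42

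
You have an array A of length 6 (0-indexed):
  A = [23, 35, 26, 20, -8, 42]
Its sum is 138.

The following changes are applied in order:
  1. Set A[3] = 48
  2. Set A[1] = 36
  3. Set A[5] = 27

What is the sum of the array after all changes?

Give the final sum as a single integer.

Answer: 152

Derivation:
Initial sum: 138
Change 1: A[3] 20 -> 48, delta = 28, sum = 166
Change 2: A[1] 35 -> 36, delta = 1, sum = 167
Change 3: A[5] 42 -> 27, delta = -15, sum = 152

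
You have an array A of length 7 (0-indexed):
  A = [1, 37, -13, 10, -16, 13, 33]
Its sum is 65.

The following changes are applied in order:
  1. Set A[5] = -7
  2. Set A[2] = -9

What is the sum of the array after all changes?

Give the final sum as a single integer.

Initial sum: 65
Change 1: A[5] 13 -> -7, delta = -20, sum = 45
Change 2: A[2] -13 -> -9, delta = 4, sum = 49

Answer: 49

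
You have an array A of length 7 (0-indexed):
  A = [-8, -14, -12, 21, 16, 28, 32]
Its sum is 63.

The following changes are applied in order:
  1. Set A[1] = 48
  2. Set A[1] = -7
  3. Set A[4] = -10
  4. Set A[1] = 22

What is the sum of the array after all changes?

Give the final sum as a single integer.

Initial sum: 63
Change 1: A[1] -14 -> 48, delta = 62, sum = 125
Change 2: A[1] 48 -> -7, delta = -55, sum = 70
Change 3: A[4] 16 -> -10, delta = -26, sum = 44
Change 4: A[1] -7 -> 22, delta = 29, sum = 73

Answer: 73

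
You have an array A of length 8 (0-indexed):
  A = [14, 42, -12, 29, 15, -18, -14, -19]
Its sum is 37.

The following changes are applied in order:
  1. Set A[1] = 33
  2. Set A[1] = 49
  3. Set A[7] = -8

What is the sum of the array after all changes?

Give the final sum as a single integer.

Answer: 55

Derivation:
Initial sum: 37
Change 1: A[1] 42 -> 33, delta = -9, sum = 28
Change 2: A[1] 33 -> 49, delta = 16, sum = 44
Change 3: A[7] -19 -> -8, delta = 11, sum = 55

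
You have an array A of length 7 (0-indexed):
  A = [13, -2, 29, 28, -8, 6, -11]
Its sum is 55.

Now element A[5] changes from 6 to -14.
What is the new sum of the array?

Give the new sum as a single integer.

Old value at index 5: 6
New value at index 5: -14
Delta = -14 - 6 = -20
New sum = old_sum + delta = 55 + (-20) = 35

Answer: 35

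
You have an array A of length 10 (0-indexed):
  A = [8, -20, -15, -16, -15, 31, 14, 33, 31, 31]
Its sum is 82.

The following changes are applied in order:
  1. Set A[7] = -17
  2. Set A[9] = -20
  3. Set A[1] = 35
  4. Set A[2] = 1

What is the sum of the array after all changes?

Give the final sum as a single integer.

Answer: 52

Derivation:
Initial sum: 82
Change 1: A[7] 33 -> -17, delta = -50, sum = 32
Change 2: A[9] 31 -> -20, delta = -51, sum = -19
Change 3: A[1] -20 -> 35, delta = 55, sum = 36
Change 4: A[2] -15 -> 1, delta = 16, sum = 52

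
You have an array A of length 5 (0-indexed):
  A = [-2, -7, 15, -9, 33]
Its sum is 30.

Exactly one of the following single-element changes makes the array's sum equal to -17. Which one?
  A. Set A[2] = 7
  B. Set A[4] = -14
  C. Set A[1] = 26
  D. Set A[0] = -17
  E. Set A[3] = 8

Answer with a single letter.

Option A: A[2] 15->7, delta=-8, new_sum=30+(-8)=22
Option B: A[4] 33->-14, delta=-47, new_sum=30+(-47)=-17 <-- matches target
Option C: A[1] -7->26, delta=33, new_sum=30+(33)=63
Option D: A[0] -2->-17, delta=-15, new_sum=30+(-15)=15
Option E: A[3] -9->8, delta=17, new_sum=30+(17)=47

Answer: B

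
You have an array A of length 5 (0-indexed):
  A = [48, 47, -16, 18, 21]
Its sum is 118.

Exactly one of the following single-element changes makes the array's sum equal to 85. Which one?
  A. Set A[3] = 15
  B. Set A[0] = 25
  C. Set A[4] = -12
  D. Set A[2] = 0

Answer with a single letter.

Option A: A[3] 18->15, delta=-3, new_sum=118+(-3)=115
Option B: A[0] 48->25, delta=-23, new_sum=118+(-23)=95
Option C: A[4] 21->-12, delta=-33, new_sum=118+(-33)=85 <-- matches target
Option D: A[2] -16->0, delta=16, new_sum=118+(16)=134

Answer: C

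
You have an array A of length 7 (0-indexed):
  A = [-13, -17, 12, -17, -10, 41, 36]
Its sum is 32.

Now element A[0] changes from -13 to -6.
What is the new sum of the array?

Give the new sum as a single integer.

Answer: 39

Derivation:
Old value at index 0: -13
New value at index 0: -6
Delta = -6 - -13 = 7
New sum = old_sum + delta = 32 + (7) = 39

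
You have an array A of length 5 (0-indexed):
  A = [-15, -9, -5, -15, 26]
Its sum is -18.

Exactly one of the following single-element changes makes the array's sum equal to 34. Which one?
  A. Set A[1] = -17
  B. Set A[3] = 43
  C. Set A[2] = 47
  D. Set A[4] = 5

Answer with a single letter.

Answer: C

Derivation:
Option A: A[1] -9->-17, delta=-8, new_sum=-18+(-8)=-26
Option B: A[3] -15->43, delta=58, new_sum=-18+(58)=40
Option C: A[2] -5->47, delta=52, new_sum=-18+(52)=34 <-- matches target
Option D: A[4] 26->5, delta=-21, new_sum=-18+(-21)=-39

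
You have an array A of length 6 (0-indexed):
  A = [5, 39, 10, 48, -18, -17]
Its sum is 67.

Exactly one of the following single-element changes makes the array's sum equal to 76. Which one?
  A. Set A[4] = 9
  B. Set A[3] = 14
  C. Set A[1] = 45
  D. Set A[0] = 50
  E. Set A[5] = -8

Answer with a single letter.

Answer: E

Derivation:
Option A: A[4] -18->9, delta=27, new_sum=67+(27)=94
Option B: A[3] 48->14, delta=-34, new_sum=67+(-34)=33
Option C: A[1] 39->45, delta=6, new_sum=67+(6)=73
Option D: A[0] 5->50, delta=45, new_sum=67+(45)=112
Option E: A[5] -17->-8, delta=9, new_sum=67+(9)=76 <-- matches target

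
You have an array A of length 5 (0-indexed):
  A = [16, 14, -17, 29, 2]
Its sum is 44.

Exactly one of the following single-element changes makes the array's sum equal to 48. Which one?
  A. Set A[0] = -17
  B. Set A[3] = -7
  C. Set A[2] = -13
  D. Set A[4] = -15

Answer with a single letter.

Option A: A[0] 16->-17, delta=-33, new_sum=44+(-33)=11
Option B: A[3] 29->-7, delta=-36, new_sum=44+(-36)=8
Option C: A[2] -17->-13, delta=4, new_sum=44+(4)=48 <-- matches target
Option D: A[4] 2->-15, delta=-17, new_sum=44+(-17)=27

Answer: C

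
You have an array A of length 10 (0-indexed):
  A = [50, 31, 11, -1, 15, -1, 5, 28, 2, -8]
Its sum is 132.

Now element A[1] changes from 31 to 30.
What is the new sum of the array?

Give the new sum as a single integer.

Answer: 131

Derivation:
Old value at index 1: 31
New value at index 1: 30
Delta = 30 - 31 = -1
New sum = old_sum + delta = 132 + (-1) = 131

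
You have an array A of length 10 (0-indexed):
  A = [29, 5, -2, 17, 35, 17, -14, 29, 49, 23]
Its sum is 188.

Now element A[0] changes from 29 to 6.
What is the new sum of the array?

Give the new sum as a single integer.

Old value at index 0: 29
New value at index 0: 6
Delta = 6 - 29 = -23
New sum = old_sum + delta = 188 + (-23) = 165

Answer: 165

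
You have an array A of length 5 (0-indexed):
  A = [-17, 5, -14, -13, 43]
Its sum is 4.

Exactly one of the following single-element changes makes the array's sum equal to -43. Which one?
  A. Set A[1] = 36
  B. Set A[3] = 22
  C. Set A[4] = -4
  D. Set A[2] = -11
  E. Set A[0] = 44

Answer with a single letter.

Option A: A[1] 5->36, delta=31, new_sum=4+(31)=35
Option B: A[3] -13->22, delta=35, new_sum=4+(35)=39
Option C: A[4] 43->-4, delta=-47, new_sum=4+(-47)=-43 <-- matches target
Option D: A[2] -14->-11, delta=3, new_sum=4+(3)=7
Option E: A[0] -17->44, delta=61, new_sum=4+(61)=65

Answer: C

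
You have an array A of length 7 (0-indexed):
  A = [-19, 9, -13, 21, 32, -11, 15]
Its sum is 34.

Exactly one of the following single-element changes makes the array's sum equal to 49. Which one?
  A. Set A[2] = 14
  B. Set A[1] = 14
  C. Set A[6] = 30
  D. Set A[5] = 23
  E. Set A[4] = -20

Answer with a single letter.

Option A: A[2] -13->14, delta=27, new_sum=34+(27)=61
Option B: A[1] 9->14, delta=5, new_sum=34+(5)=39
Option C: A[6] 15->30, delta=15, new_sum=34+(15)=49 <-- matches target
Option D: A[5] -11->23, delta=34, new_sum=34+(34)=68
Option E: A[4] 32->-20, delta=-52, new_sum=34+(-52)=-18

Answer: C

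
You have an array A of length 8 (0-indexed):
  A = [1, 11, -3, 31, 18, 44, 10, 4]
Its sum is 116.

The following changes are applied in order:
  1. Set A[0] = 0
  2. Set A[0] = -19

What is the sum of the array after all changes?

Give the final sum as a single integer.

Initial sum: 116
Change 1: A[0] 1 -> 0, delta = -1, sum = 115
Change 2: A[0] 0 -> -19, delta = -19, sum = 96

Answer: 96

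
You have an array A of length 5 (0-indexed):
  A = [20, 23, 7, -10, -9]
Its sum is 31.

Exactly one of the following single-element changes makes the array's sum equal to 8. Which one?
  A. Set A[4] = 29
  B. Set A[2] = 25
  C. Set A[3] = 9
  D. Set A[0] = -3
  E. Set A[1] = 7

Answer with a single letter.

Option A: A[4] -9->29, delta=38, new_sum=31+(38)=69
Option B: A[2] 7->25, delta=18, new_sum=31+(18)=49
Option C: A[3] -10->9, delta=19, new_sum=31+(19)=50
Option D: A[0] 20->-3, delta=-23, new_sum=31+(-23)=8 <-- matches target
Option E: A[1] 23->7, delta=-16, new_sum=31+(-16)=15

Answer: D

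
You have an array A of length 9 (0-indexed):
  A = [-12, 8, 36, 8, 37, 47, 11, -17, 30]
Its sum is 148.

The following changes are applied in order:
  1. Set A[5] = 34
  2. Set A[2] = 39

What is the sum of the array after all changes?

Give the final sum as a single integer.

Answer: 138

Derivation:
Initial sum: 148
Change 1: A[5] 47 -> 34, delta = -13, sum = 135
Change 2: A[2] 36 -> 39, delta = 3, sum = 138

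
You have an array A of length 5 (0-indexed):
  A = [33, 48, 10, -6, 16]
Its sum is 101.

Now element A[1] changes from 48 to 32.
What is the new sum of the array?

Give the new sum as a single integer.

Old value at index 1: 48
New value at index 1: 32
Delta = 32 - 48 = -16
New sum = old_sum + delta = 101 + (-16) = 85

Answer: 85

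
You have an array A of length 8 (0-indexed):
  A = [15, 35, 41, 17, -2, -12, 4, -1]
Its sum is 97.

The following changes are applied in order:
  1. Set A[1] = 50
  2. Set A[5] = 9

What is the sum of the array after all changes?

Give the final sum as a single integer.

Initial sum: 97
Change 1: A[1] 35 -> 50, delta = 15, sum = 112
Change 2: A[5] -12 -> 9, delta = 21, sum = 133

Answer: 133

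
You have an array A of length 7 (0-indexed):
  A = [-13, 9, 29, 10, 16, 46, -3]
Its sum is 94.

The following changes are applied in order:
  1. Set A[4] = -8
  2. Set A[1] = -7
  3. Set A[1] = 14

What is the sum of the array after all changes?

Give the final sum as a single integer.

Answer: 75

Derivation:
Initial sum: 94
Change 1: A[4] 16 -> -8, delta = -24, sum = 70
Change 2: A[1] 9 -> -7, delta = -16, sum = 54
Change 3: A[1] -7 -> 14, delta = 21, sum = 75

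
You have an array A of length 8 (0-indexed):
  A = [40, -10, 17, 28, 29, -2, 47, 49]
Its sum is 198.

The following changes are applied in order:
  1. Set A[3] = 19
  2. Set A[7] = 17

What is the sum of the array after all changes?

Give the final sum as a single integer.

Answer: 157

Derivation:
Initial sum: 198
Change 1: A[3] 28 -> 19, delta = -9, sum = 189
Change 2: A[7] 49 -> 17, delta = -32, sum = 157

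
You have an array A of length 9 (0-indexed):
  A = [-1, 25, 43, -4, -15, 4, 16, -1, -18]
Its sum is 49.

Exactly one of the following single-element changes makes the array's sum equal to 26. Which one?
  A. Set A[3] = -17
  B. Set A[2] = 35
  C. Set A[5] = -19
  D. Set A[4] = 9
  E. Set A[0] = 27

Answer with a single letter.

Option A: A[3] -4->-17, delta=-13, new_sum=49+(-13)=36
Option B: A[2] 43->35, delta=-8, new_sum=49+(-8)=41
Option C: A[5] 4->-19, delta=-23, new_sum=49+(-23)=26 <-- matches target
Option D: A[4] -15->9, delta=24, new_sum=49+(24)=73
Option E: A[0] -1->27, delta=28, new_sum=49+(28)=77

Answer: C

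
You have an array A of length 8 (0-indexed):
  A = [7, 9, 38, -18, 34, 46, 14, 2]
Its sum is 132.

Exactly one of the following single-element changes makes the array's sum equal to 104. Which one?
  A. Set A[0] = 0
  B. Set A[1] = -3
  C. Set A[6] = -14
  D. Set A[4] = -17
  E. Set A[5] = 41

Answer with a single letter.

Option A: A[0] 7->0, delta=-7, new_sum=132+(-7)=125
Option B: A[1] 9->-3, delta=-12, new_sum=132+(-12)=120
Option C: A[6] 14->-14, delta=-28, new_sum=132+(-28)=104 <-- matches target
Option D: A[4] 34->-17, delta=-51, new_sum=132+(-51)=81
Option E: A[5] 46->41, delta=-5, new_sum=132+(-5)=127

Answer: C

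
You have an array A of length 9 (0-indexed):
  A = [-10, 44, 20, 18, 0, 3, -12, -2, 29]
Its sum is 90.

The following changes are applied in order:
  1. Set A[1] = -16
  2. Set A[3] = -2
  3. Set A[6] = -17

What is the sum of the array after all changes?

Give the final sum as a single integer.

Initial sum: 90
Change 1: A[1] 44 -> -16, delta = -60, sum = 30
Change 2: A[3] 18 -> -2, delta = -20, sum = 10
Change 3: A[6] -12 -> -17, delta = -5, sum = 5

Answer: 5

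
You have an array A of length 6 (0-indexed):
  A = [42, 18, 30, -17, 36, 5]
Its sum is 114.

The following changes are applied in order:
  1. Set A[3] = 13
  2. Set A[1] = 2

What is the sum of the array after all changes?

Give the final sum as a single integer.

Initial sum: 114
Change 1: A[3] -17 -> 13, delta = 30, sum = 144
Change 2: A[1] 18 -> 2, delta = -16, sum = 128

Answer: 128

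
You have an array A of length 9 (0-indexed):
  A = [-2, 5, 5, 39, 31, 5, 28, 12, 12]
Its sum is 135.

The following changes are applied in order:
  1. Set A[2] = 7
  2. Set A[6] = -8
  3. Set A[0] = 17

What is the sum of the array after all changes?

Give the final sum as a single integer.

Answer: 120

Derivation:
Initial sum: 135
Change 1: A[2] 5 -> 7, delta = 2, sum = 137
Change 2: A[6] 28 -> -8, delta = -36, sum = 101
Change 3: A[0] -2 -> 17, delta = 19, sum = 120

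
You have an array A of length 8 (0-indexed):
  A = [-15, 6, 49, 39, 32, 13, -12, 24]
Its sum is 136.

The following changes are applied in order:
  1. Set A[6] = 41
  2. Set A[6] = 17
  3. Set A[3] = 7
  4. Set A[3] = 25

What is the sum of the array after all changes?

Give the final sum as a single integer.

Initial sum: 136
Change 1: A[6] -12 -> 41, delta = 53, sum = 189
Change 2: A[6] 41 -> 17, delta = -24, sum = 165
Change 3: A[3] 39 -> 7, delta = -32, sum = 133
Change 4: A[3] 7 -> 25, delta = 18, sum = 151

Answer: 151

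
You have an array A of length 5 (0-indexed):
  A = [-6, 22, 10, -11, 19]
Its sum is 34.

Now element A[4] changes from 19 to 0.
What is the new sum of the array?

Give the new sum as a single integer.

Old value at index 4: 19
New value at index 4: 0
Delta = 0 - 19 = -19
New sum = old_sum + delta = 34 + (-19) = 15

Answer: 15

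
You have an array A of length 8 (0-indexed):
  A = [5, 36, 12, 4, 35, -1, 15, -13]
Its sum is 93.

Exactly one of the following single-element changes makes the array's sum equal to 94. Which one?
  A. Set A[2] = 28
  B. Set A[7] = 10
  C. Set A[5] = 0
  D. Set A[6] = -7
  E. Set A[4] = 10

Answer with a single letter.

Answer: C

Derivation:
Option A: A[2] 12->28, delta=16, new_sum=93+(16)=109
Option B: A[7] -13->10, delta=23, new_sum=93+(23)=116
Option C: A[5] -1->0, delta=1, new_sum=93+(1)=94 <-- matches target
Option D: A[6] 15->-7, delta=-22, new_sum=93+(-22)=71
Option E: A[4] 35->10, delta=-25, new_sum=93+(-25)=68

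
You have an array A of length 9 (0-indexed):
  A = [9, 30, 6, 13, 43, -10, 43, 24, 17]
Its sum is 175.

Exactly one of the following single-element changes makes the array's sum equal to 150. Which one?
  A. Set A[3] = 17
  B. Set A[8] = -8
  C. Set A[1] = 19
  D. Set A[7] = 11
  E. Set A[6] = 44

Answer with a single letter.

Option A: A[3] 13->17, delta=4, new_sum=175+(4)=179
Option B: A[8] 17->-8, delta=-25, new_sum=175+(-25)=150 <-- matches target
Option C: A[1] 30->19, delta=-11, new_sum=175+(-11)=164
Option D: A[7] 24->11, delta=-13, new_sum=175+(-13)=162
Option E: A[6] 43->44, delta=1, new_sum=175+(1)=176

Answer: B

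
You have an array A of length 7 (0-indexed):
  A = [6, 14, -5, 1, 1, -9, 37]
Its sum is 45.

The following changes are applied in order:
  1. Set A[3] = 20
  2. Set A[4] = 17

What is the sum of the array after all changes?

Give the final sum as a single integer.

Initial sum: 45
Change 1: A[3] 1 -> 20, delta = 19, sum = 64
Change 2: A[4] 1 -> 17, delta = 16, sum = 80

Answer: 80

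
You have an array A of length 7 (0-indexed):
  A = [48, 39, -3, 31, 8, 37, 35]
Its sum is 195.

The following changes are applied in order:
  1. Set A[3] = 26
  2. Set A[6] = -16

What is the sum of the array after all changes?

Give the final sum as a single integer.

Initial sum: 195
Change 1: A[3] 31 -> 26, delta = -5, sum = 190
Change 2: A[6] 35 -> -16, delta = -51, sum = 139

Answer: 139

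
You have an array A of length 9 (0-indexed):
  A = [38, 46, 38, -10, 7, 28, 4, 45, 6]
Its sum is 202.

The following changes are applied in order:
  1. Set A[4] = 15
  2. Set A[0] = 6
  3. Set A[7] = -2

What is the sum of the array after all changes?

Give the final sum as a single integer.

Answer: 131

Derivation:
Initial sum: 202
Change 1: A[4] 7 -> 15, delta = 8, sum = 210
Change 2: A[0] 38 -> 6, delta = -32, sum = 178
Change 3: A[7] 45 -> -2, delta = -47, sum = 131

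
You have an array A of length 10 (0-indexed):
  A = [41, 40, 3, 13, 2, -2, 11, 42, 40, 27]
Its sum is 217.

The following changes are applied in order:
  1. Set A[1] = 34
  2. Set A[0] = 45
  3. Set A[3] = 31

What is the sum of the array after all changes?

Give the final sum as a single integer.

Answer: 233

Derivation:
Initial sum: 217
Change 1: A[1] 40 -> 34, delta = -6, sum = 211
Change 2: A[0] 41 -> 45, delta = 4, sum = 215
Change 3: A[3] 13 -> 31, delta = 18, sum = 233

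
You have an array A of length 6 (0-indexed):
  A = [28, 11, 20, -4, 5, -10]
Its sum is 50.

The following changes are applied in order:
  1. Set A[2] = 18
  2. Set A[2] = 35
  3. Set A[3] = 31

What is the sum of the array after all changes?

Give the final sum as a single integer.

Answer: 100

Derivation:
Initial sum: 50
Change 1: A[2] 20 -> 18, delta = -2, sum = 48
Change 2: A[2] 18 -> 35, delta = 17, sum = 65
Change 3: A[3] -4 -> 31, delta = 35, sum = 100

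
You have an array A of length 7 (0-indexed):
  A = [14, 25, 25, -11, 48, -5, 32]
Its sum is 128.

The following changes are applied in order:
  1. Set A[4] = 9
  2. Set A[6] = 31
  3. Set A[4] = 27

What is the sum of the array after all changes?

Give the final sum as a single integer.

Answer: 106

Derivation:
Initial sum: 128
Change 1: A[4] 48 -> 9, delta = -39, sum = 89
Change 2: A[6] 32 -> 31, delta = -1, sum = 88
Change 3: A[4] 9 -> 27, delta = 18, sum = 106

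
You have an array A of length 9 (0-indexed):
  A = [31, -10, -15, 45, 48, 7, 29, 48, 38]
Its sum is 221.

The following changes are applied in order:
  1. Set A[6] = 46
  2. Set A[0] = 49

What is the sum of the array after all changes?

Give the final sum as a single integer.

Initial sum: 221
Change 1: A[6] 29 -> 46, delta = 17, sum = 238
Change 2: A[0] 31 -> 49, delta = 18, sum = 256

Answer: 256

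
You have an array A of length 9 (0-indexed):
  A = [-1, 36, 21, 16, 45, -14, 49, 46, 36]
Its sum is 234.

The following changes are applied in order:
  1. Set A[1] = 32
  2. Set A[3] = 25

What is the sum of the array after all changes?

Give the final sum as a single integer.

Answer: 239

Derivation:
Initial sum: 234
Change 1: A[1] 36 -> 32, delta = -4, sum = 230
Change 2: A[3] 16 -> 25, delta = 9, sum = 239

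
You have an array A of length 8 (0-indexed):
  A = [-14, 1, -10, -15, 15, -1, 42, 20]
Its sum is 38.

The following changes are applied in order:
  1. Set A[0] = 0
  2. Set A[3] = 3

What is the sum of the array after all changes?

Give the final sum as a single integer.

Initial sum: 38
Change 1: A[0] -14 -> 0, delta = 14, sum = 52
Change 2: A[3] -15 -> 3, delta = 18, sum = 70

Answer: 70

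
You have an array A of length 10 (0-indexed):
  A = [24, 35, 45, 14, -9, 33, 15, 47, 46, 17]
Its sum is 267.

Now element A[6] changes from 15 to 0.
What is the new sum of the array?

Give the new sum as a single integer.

Answer: 252

Derivation:
Old value at index 6: 15
New value at index 6: 0
Delta = 0 - 15 = -15
New sum = old_sum + delta = 267 + (-15) = 252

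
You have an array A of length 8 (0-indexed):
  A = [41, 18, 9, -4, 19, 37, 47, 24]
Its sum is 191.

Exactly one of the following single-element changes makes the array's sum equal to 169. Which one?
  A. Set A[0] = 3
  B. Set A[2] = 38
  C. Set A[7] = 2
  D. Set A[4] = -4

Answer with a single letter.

Option A: A[0] 41->3, delta=-38, new_sum=191+(-38)=153
Option B: A[2] 9->38, delta=29, new_sum=191+(29)=220
Option C: A[7] 24->2, delta=-22, new_sum=191+(-22)=169 <-- matches target
Option D: A[4] 19->-4, delta=-23, new_sum=191+(-23)=168

Answer: C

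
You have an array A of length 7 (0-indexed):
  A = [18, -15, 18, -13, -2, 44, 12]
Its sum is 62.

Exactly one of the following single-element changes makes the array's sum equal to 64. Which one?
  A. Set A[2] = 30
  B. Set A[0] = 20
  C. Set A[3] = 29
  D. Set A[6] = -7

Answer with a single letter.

Option A: A[2] 18->30, delta=12, new_sum=62+(12)=74
Option B: A[0] 18->20, delta=2, new_sum=62+(2)=64 <-- matches target
Option C: A[3] -13->29, delta=42, new_sum=62+(42)=104
Option D: A[6] 12->-7, delta=-19, new_sum=62+(-19)=43

Answer: B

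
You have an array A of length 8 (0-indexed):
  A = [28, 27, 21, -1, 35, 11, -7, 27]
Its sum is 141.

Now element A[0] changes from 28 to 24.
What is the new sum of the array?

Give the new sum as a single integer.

Answer: 137

Derivation:
Old value at index 0: 28
New value at index 0: 24
Delta = 24 - 28 = -4
New sum = old_sum + delta = 141 + (-4) = 137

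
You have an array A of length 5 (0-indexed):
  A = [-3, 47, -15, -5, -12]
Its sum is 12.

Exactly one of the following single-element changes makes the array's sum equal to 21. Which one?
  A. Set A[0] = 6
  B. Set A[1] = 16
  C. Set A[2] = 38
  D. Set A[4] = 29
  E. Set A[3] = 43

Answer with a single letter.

Option A: A[0] -3->6, delta=9, new_sum=12+(9)=21 <-- matches target
Option B: A[1] 47->16, delta=-31, new_sum=12+(-31)=-19
Option C: A[2] -15->38, delta=53, new_sum=12+(53)=65
Option D: A[4] -12->29, delta=41, new_sum=12+(41)=53
Option E: A[3] -5->43, delta=48, new_sum=12+(48)=60

Answer: A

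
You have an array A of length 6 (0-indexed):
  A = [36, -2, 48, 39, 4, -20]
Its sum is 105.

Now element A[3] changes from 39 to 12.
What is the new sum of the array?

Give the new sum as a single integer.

Old value at index 3: 39
New value at index 3: 12
Delta = 12 - 39 = -27
New sum = old_sum + delta = 105 + (-27) = 78

Answer: 78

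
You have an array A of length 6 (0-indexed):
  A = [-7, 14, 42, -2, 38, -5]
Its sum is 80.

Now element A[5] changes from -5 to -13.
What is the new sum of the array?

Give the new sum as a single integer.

Answer: 72

Derivation:
Old value at index 5: -5
New value at index 5: -13
Delta = -13 - -5 = -8
New sum = old_sum + delta = 80 + (-8) = 72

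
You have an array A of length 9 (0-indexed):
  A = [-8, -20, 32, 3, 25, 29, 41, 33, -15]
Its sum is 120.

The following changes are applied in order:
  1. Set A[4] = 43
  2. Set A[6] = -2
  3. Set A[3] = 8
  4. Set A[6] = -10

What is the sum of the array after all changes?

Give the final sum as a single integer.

Initial sum: 120
Change 1: A[4] 25 -> 43, delta = 18, sum = 138
Change 2: A[6] 41 -> -2, delta = -43, sum = 95
Change 3: A[3] 3 -> 8, delta = 5, sum = 100
Change 4: A[6] -2 -> -10, delta = -8, sum = 92

Answer: 92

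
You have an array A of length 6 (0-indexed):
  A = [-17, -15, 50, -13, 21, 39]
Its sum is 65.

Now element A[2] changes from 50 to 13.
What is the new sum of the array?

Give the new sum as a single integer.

Answer: 28

Derivation:
Old value at index 2: 50
New value at index 2: 13
Delta = 13 - 50 = -37
New sum = old_sum + delta = 65 + (-37) = 28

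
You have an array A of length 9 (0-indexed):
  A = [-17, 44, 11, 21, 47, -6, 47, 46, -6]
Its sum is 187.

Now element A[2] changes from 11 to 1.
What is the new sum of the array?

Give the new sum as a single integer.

Answer: 177

Derivation:
Old value at index 2: 11
New value at index 2: 1
Delta = 1 - 11 = -10
New sum = old_sum + delta = 187 + (-10) = 177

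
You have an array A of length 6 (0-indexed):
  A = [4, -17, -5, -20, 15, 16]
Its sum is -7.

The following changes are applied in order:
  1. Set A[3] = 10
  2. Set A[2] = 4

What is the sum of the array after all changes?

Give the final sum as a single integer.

Answer: 32

Derivation:
Initial sum: -7
Change 1: A[3] -20 -> 10, delta = 30, sum = 23
Change 2: A[2] -5 -> 4, delta = 9, sum = 32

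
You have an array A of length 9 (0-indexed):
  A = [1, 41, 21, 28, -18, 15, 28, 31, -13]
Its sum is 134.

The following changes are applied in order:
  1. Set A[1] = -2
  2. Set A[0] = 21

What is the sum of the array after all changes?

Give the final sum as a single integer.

Initial sum: 134
Change 1: A[1] 41 -> -2, delta = -43, sum = 91
Change 2: A[0] 1 -> 21, delta = 20, sum = 111

Answer: 111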